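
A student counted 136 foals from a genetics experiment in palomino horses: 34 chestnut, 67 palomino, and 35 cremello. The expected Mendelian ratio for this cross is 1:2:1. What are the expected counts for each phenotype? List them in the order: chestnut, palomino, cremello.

The 1:2:1 ratio has 4 parts, so with N = 136 the expected counts are:
  chestnut: 136 × 1/4 = 34
  palomino: 136 × 2/4 = 68
  cremello: 136 × 1/4 = 34

34, 68, 34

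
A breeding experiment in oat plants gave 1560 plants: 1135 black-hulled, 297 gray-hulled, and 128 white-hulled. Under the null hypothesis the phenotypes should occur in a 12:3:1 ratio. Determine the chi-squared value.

Expected counts for N = 1560 under a 12:3:1 ratio (total parts = 16):
  black-hulled: 1560 × 12/16 = 1170
  gray-hulled: 1560 × 3/16 = 292.5
  white-hulled: 1560 × 1/16 = 97.5
χ² = Σ (O − E)² / E
  black-hulled: (1135 − 1170)² / 1170 = 1.0470
  gray-hulled: (297 − 292.5)² / 292.5 = 0.0692
  white-hulled: (128 − 97.5)² / 97.5 = 9.5410
χ² = 1.0470 + 0.0692 + 9.5410 = 10.6572 ≈ 10.657

10.657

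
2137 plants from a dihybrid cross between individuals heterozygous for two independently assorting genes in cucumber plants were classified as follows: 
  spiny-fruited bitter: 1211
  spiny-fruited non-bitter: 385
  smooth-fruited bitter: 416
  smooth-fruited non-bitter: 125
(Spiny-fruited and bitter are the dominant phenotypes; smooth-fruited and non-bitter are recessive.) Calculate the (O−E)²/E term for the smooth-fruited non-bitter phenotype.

A dihybrid F₂ with independent assortment and complete dominance at both loci gives a 9:3:3:1 phenotypic ratio.
Under the 9:3:3:1 hypothesis (Σ ratio = 16, N = 2137):
  spiny-fruited bitter: 2137 × 9/16 = 1202.0625
  spiny-fruited non-bitter: 2137 × 3/16 = 400.6875
  smooth-fruited bitter: 2137 × 3/16 = 400.6875
  smooth-fruited non-bitter: 2137 × 1/16 = 133.5625
Contribution of smooth-fruited non-bitter: (125 − 133.5625)² / 133.5625 = 0.5489

0.549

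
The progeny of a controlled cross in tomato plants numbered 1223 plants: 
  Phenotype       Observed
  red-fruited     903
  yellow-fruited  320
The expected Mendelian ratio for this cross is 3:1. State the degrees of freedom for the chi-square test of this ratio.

A goodness-of-fit test with 2 phenotype classes has df = 2 − 1 = 1.

1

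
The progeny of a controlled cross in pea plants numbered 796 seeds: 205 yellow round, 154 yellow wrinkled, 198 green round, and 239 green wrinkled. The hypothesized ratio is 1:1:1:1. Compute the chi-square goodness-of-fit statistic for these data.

The 1:1:1:1 ratio has 4 parts, so with N = 796 the expected counts are:
  yellow round: 796 × 1/4 = 199
  yellow wrinkled: 796 × 1/4 = 199
  green round: 796 × 1/4 = 199
  green wrinkled: 796 × 1/4 = 199
χ² = Σ (O − E)² / E
  yellow round: (205 − 199)² / 199 = 0.1809
  yellow wrinkled: (154 − 199)² / 199 = 10.1759
  green round: (198 − 199)² / 199 = 0.0050
  green wrinkled: (239 − 199)² / 199 = 8.0402
χ² = 0.1809 + 10.1759 + 0.0050 + 8.0402 = 18.402

18.402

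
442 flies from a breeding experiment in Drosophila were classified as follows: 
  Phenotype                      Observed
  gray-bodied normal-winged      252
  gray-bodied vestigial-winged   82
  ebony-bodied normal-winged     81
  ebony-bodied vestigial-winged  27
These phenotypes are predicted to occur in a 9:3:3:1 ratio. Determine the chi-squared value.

The 9:3:3:1 ratio has 16 parts, so with N = 442 the expected counts are:
  gray-bodied normal-winged: 442 × 9/16 = 248.625
  gray-bodied vestigial-winged: 442 × 3/16 = 82.875
  ebony-bodied normal-winged: 442 × 3/16 = 82.875
  ebony-bodied vestigial-winged: 442 × 1/16 = 27.625
χ² = Σ (O − E)² / E
  gray-bodied normal-winged: (252 − 248.625)² / 248.625 = 0.0458
  gray-bodied vestigial-winged: (82 − 82.875)² / 82.875 = 0.0092
  ebony-bodied normal-winged: (81 − 82.875)² / 82.875 = 0.0424
  ebony-bodied vestigial-winged: (27 − 27.625)² / 27.625 = 0.0141
χ² = 0.0458 + 0.0092 + 0.0424 + 0.0141 = 0.1115 ≈ 0.112

0.112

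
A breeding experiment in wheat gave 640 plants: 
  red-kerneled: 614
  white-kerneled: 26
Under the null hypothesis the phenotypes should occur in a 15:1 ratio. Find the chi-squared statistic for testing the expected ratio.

5.227

Total ratio parts = 16. Expected numbers out of 640:
  red-kerneled: 640 × 15/16 = 600
  white-kerneled: 640 × 1/16 = 40
χ² = Σ (O − E)² / E
  red-kerneled: (614 − 600)² / 600 = 0.3267
  white-kerneled: (26 − 40)² / 40 = 4.9000
χ² = 0.3267 + 4.9000 = 5.2267 ≈ 5.227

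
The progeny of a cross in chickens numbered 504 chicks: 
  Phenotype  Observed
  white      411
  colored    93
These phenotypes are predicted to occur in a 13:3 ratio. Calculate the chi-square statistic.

0.029

Under the 13:3 hypothesis (Σ ratio = 16, N = 504):
  white: 504 × 13/16 = 409.5
  colored: 504 × 3/16 = 94.5
χ² = Σ (O − E)² / E
  white: (411 − 409.5)² / 409.5 = 0.0055
  colored: (93 − 94.5)² / 94.5 = 0.0238
χ² = 0.0055 + 0.0238 = 0.0293 ≈ 0.029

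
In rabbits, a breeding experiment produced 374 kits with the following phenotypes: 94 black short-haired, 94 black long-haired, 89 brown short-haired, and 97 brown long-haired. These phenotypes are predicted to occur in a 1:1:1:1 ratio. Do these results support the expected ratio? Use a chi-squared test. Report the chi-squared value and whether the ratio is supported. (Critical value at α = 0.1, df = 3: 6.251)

0.353; consistent

The 1:1:1:1 ratio has 4 parts, so with N = 374 the expected counts are:
  black short-haired: 374 × 1/4 = 93.5
  black long-haired: 374 × 1/4 = 93.5
  brown short-haired: 374 × 1/4 = 93.5
  brown long-haired: 374 × 1/4 = 93.5
χ² = Σ (O − E)² / E
  black short-haired: (94 − 93.5)² / 93.5 = 0.0027
  black long-haired: (94 − 93.5)² / 93.5 = 0.0027
  brown short-haired: (89 − 93.5)² / 93.5 = 0.2166
  brown long-haired: (97 − 93.5)² / 93.5 = 0.1310
χ² = 0.0027 + 0.0027 + 0.2166 + 0.1310 = 0.353
Degrees of freedom = 4 − 1 = 3; critical value at α = 0.1 is 6.251.
Since 0.353 < 6.251, we fail to reject the null hypothesis — the data are consistent with the 1:1:1:1 ratio.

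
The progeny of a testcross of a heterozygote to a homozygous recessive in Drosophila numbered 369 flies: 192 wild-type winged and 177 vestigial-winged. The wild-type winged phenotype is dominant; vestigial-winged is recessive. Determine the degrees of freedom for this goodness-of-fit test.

A testcross of a heterozygote (Aa × aa) gives a 1:1 phenotypic ratio.
A goodness-of-fit test with 2 phenotype classes has df = 2 − 1 = 1.

1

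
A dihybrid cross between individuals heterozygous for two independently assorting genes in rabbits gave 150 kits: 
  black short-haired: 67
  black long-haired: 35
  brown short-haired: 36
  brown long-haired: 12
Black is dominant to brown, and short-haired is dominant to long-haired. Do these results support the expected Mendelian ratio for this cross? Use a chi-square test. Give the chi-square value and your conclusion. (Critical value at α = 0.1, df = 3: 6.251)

8.199; not consistent

A dihybrid F₂ with independent assortment and complete dominance at both loci gives a 9:3:3:1 phenotypic ratio.
Under the 9:3:3:1 hypothesis (Σ ratio = 16, N = 150):
  black short-haired: 150 × 9/16 = 84.375
  black long-haired: 150 × 3/16 = 28.125
  brown short-haired: 150 × 3/16 = 28.125
  brown long-haired: 150 × 1/16 = 9.375
χ² = Σ (O − E)² / E
  black short-haired: (67 − 84.375)² / 84.375 = 3.5780
  black long-haired: (35 − 28.125)² / 28.125 = 1.6806
  brown short-haired: (36 − 28.125)² / 28.125 = 2.2050
  brown long-haired: (12 − 9.375)² / 9.375 = 0.7350
χ² = 3.5780 + 1.6806 + 2.2050 + 0.7350 = 8.1986 ≈ 8.199
Degrees of freedom = 4 − 1 = 3; critical value at α = 0.1 is 6.251.
Since 8.199 > 6.251, we reject the null hypothesis — the data do not fit the 9:3:3:1 ratio.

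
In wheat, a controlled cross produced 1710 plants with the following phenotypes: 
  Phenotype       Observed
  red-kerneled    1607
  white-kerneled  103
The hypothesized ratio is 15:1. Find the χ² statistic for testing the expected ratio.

0.150

The 15:1 ratio has 16 parts, so with N = 1710 the expected counts are:
  red-kerneled: 1710 × 15/16 = 1603.125
  white-kerneled: 1710 × 1/16 = 106.875
χ² = Σ (O − E)² / E
  red-kerneled: (1607 − 1603.125)² / 1603.125 = 0.0094
  white-kerneled: (103 − 106.875)² / 106.875 = 0.1405
χ² = 0.0094 + 0.1405 = 0.1499 ≈ 0.150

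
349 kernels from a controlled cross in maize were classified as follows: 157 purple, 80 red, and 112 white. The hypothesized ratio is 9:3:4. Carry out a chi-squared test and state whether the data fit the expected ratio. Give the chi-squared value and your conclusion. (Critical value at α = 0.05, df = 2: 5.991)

Total ratio parts = 16. Expected numbers out of 349:
  purple: 349 × 9/16 = 196.3125
  red: 349 × 3/16 = 65.4375
  white: 349 × 4/16 = 87.25
χ² = Σ (O − E)² / E
  purple: (157 − 196.3125)² / 196.3125 = 7.8725
  red: (80 − 65.4375)² / 65.4375 = 3.2407
  white: (112 − 87.25)² / 87.25 = 7.0208
χ² = 7.8725 + 3.2407 + 7.0208 = 18.134
Degrees of freedom = 3 − 1 = 2; critical value at α = 0.05 is 5.991.
Since 18.134 > 5.991, we reject the null hypothesis — the data do not fit the 9:3:4 ratio.

18.134; not consistent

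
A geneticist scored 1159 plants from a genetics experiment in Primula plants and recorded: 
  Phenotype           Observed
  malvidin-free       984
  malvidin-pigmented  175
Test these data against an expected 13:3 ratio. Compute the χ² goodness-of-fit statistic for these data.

10.140

Under the 13:3 hypothesis (Σ ratio = 16, N = 1159):
  malvidin-free: 1159 × 13/16 = 941.6875
  malvidin-pigmented: 1159 × 3/16 = 217.3125
χ² = Σ (O − E)² / E
  malvidin-free: (984 − 941.6875)² / 941.6875 = 1.9012
  malvidin-pigmented: (175 − 217.3125)² / 217.3125 = 8.2386
χ² = 1.9012 + 8.2386 = 10.1398 ≈ 10.140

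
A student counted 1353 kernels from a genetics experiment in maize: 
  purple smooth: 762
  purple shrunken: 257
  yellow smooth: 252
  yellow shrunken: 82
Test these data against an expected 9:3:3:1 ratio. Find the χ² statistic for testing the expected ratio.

Total ratio parts = 16. Expected numbers out of 1353:
  purple smooth: 1353 × 9/16 = 761.0625
  purple shrunken: 1353 × 3/16 = 253.6875
  yellow smooth: 1353 × 3/16 = 253.6875
  yellow shrunken: 1353 × 1/16 = 84.5625
χ² = Σ (O − E)² / E
  purple smooth: (762 − 761.0625)² / 761.0625 = 0.0012
  purple shrunken: (257 − 253.6875)² / 253.6875 = 0.0433
  yellow smooth: (252 − 253.6875)² / 253.6875 = 0.0112
  yellow shrunken: (82 − 84.5625)² / 84.5625 = 0.0777
χ² = 0.0012 + 0.0433 + 0.0112 + 0.0777 = 0.1334 ≈ 0.133

0.133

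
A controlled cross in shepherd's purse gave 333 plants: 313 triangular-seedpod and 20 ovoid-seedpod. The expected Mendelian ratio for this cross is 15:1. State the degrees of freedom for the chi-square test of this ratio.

A goodness-of-fit test with 2 phenotype classes has df = 2 − 1 = 1.

1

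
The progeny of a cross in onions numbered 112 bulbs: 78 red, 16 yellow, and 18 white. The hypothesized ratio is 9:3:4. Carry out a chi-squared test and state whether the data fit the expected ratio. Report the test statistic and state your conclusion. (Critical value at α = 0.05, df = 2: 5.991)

Expected counts for N = 112 under a 9:3:4 ratio (total parts = 16):
  red: 112 × 9/16 = 63
  yellow: 112 × 3/16 = 21
  white: 112 × 4/16 = 28
χ² = Σ (O − E)² / E
  red: (78 − 63)² / 63 = 3.5714
  yellow: (16 − 21)² / 21 = 1.1905
  white: (18 − 28)² / 28 = 3.5714
χ² = 3.5714 + 1.1905 + 3.5714 = 8.3333 ≈ 8.333
Degrees of freedom = 3 − 1 = 2; critical value at α = 0.05 is 5.991.
Since 8.333 > 5.991, we reject the null hypothesis — the data do not fit the 9:3:4 ratio.

8.333; not consistent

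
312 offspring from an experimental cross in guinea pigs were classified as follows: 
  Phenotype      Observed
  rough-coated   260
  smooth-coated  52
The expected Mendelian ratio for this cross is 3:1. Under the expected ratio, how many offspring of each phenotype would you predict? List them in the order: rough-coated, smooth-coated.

234, 78

The 3:1 ratio has 4 parts, so with N = 312 the expected counts are:
  rough-coated: 312 × 3/4 = 234
  smooth-coated: 312 × 1/4 = 78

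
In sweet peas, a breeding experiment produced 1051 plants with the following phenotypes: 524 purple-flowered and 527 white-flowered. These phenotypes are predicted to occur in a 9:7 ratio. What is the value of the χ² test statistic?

17.453

Under the 9:7 hypothesis (Σ ratio = 16, N = 1051):
  purple-flowered: 1051 × 9/16 = 591.1875
  white-flowered: 1051 × 7/16 = 459.8125
χ² = Σ (O − E)² / E
  purple-flowered: (524 − 591.1875)² / 591.1875 = 7.6358
  white-flowered: (527 − 459.8125)² / 459.8125 = 9.8174
χ² = 7.6358 + 9.8174 = 17.4532 ≈ 17.453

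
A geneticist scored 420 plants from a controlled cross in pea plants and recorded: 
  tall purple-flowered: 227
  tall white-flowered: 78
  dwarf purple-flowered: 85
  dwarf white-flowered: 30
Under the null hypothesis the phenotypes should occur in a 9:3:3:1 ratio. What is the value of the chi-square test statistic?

The 9:3:3:1 ratio has 16 parts, so with N = 420 the expected counts are:
  tall purple-flowered: 420 × 9/16 = 236.25
  tall white-flowered: 420 × 3/16 = 78.75
  dwarf purple-flowered: 420 × 3/16 = 78.75
  dwarf white-flowered: 420 × 1/16 = 26.25
χ² = Σ (O − E)² / E
  tall purple-flowered: (227 − 236.25)² / 236.25 = 0.3622
  tall white-flowered: (78 − 78.75)² / 78.75 = 0.0071
  dwarf purple-flowered: (85 − 78.75)² / 78.75 = 0.4960
  dwarf white-flowered: (30 − 26.25)² / 26.25 = 0.5357
χ² = 0.3622 + 0.0071 + 0.4960 + 0.5357 = 1.401

1.401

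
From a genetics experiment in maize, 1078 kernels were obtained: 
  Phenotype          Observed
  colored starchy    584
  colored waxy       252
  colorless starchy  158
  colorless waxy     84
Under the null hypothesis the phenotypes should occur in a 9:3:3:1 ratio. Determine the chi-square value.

26.867

Total ratio parts = 16. Expected numbers out of 1078:
  colored starchy: 1078 × 9/16 = 606.375
  colored waxy: 1078 × 3/16 = 202.125
  colorless starchy: 1078 × 3/16 = 202.125
  colorless waxy: 1078 × 1/16 = 67.375
χ² = Σ (O − E)² / E
  colored starchy: (584 − 606.375)² / 606.375 = 0.8256
  colored waxy: (252 − 202.125)² / 202.125 = 12.3068
  colorless starchy: (158 − 202.125)² / 202.125 = 9.6327
  colorless waxy: (84 − 67.375)² / 67.375 = 4.1023
χ² = 0.8256 + 12.3068 + 9.6327 + 4.1023 = 26.8674 ≈ 26.867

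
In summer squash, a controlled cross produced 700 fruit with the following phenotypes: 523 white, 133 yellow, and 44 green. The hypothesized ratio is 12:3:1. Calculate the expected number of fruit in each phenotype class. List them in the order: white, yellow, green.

525, 131.25, 43.75

Under the 12:3:1 hypothesis (Σ ratio = 16, N = 700):
  white: 700 × 12/16 = 525
  yellow: 700 × 3/16 = 131.25
  green: 700 × 1/16 = 43.75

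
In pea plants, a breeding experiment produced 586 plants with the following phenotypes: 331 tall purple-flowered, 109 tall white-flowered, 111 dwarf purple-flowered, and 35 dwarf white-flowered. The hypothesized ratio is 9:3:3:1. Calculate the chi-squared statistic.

0.096

The 9:3:3:1 ratio has 16 parts, so with N = 586 the expected counts are:
  tall purple-flowered: 586 × 9/16 = 329.625
  tall white-flowered: 586 × 3/16 = 109.875
  dwarf purple-flowered: 586 × 3/16 = 109.875
  dwarf white-flowered: 586 × 1/16 = 36.625
χ² = Σ (O − E)² / E
  tall purple-flowered: (331 − 329.625)² / 329.625 = 0.0057
  tall white-flowered: (109 − 109.875)² / 109.875 = 0.0070
  dwarf purple-flowered: (111 − 109.875)² / 109.875 = 0.0115
  dwarf white-flowered: (35 − 36.625)² / 36.625 = 0.0721
χ² = 0.0057 + 0.0070 + 0.0115 + 0.0721 = 0.0963 ≈ 0.096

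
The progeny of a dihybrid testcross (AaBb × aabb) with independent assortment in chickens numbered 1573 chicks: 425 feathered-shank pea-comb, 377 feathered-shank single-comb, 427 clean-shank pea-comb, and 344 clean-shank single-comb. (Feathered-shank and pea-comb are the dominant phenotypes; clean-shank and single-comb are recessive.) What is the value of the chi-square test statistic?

12.299

A dihybrid testcross with independent assortment gives a 1:1:1:1 ratio.
Total ratio parts = 4. Expected numbers out of 1573:
  feathered-shank pea-comb: 1573 × 1/4 = 393.25
  feathered-shank single-comb: 1573 × 1/4 = 393.25
  clean-shank pea-comb: 1573 × 1/4 = 393.25
  clean-shank single-comb: 1573 × 1/4 = 393.25
χ² = Σ (O − E)² / E
  feathered-shank pea-comb: (425 − 393.25)² / 393.25 = 2.5634
  feathered-shank single-comb: (377 − 393.25)² / 393.25 = 0.6715
  clean-shank pea-comb: (427 − 393.25)² / 393.25 = 2.8965
  clean-shank single-comb: (344 − 393.25)² / 393.25 = 6.1680
χ² = 2.5634 + 0.6715 + 2.8965 + 6.1680 = 12.2994 ≈ 12.299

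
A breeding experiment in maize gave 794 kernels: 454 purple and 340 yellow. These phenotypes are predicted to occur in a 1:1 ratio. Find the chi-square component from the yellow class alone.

8.184

The 1:1 ratio has 2 parts, so with N = 794 the expected counts are:
  purple: 794 × 1/2 = 397
  yellow: 794 × 1/2 = 397
Contribution of yellow: (340 − 397)² / 397 = 8.1839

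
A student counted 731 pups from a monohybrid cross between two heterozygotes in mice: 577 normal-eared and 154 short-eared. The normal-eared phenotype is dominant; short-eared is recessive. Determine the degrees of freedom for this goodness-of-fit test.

For a monohybrid cross between heterozygotes with complete dominance, the expected phenotypic ratio is 3:1.
A goodness-of-fit test with 2 phenotype classes has df = 2 − 1 = 1.

1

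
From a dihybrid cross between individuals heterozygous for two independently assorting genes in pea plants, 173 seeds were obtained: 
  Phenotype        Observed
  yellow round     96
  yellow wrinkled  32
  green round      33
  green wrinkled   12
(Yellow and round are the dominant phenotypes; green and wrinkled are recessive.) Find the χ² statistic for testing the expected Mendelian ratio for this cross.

A dihybrid F₂ with independent assortment and complete dominance at both loci gives a 9:3:3:1 phenotypic ratio.
Expected counts for N = 173 under a 9:3:3:1 ratio (total parts = 16):
  yellow round: 173 × 9/16 = 97.3125
  yellow wrinkled: 173 × 3/16 = 32.4375
  green round: 173 × 3/16 = 32.4375
  green wrinkled: 173 × 1/16 = 10.8125
χ² = Σ (O − E)² / E
  yellow round: (96 − 97.3125)² / 97.3125 = 0.0177
  yellow wrinkled: (32 − 32.4375)² / 32.4375 = 0.0059
  green round: (33 − 32.4375)² / 32.4375 = 0.0098
  green wrinkled: (12 − 10.8125)² / 10.8125 = 0.1304
χ² = 0.0177 + 0.0059 + 0.0098 + 0.1304 = 0.1638 ≈ 0.164

0.164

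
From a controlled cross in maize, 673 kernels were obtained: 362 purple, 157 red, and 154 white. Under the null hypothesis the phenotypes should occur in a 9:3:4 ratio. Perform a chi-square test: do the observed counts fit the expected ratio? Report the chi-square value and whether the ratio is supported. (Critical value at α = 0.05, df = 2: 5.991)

Under the 9:3:4 hypothesis (Σ ratio = 16, N = 673):
  purple: 673 × 9/16 = 378.5625
  red: 673 × 3/16 = 126.1875
  white: 673 × 4/16 = 168.25
χ² = Σ (O − E)² / E
  purple: (362 − 378.5625)² / 378.5625 = 0.7246
  red: (157 − 126.1875)² / 126.1875 = 7.5238
  white: (154 − 168.25)² / 168.25 = 1.2069
χ² = 0.7246 + 7.5238 + 1.2069 = 9.4553 ≈ 9.455
Degrees of freedom = 3 − 1 = 2; critical value at α = 0.05 is 5.991.
Since 9.455 > 5.991, we reject the null hypothesis — the data do not fit the 9:3:4 ratio.

9.455; not consistent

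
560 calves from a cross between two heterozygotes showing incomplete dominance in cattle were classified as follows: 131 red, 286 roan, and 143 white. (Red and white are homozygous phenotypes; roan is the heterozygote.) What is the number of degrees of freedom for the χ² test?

2

With incomplete dominance, a heterozygote × heterozygote cross gives a 1:2:1 phenotypic ratio.
A goodness-of-fit test with 3 phenotype classes has df = 3 − 1 = 2.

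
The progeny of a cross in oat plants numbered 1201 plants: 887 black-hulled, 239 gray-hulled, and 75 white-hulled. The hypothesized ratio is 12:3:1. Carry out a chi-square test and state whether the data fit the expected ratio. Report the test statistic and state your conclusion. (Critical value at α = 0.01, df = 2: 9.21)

The 12:3:1 ratio has 16 parts, so with N = 1201 the expected counts are:
  black-hulled: 1201 × 12/16 = 900.75
  gray-hulled: 1201 × 3/16 = 225.1875
  white-hulled: 1201 × 1/16 = 75.0625
χ² = Σ (O − E)² / E
  black-hulled: (887 − 900.75)² / 900.75 = 0.2099
  gray-hulled: (239 − 225.1875)² / 225.1875 = 0.8472
  white-hulled: (75 − 75.0625)² / 75.0625 = 0.0001
χ² = 0.2099 + 0.8472 + 0.0001 = 1.0572 ≈ 1.057
Degrees of freedom = 3 − 1 = 2; critical value at α = 0.01 is 9.21.
Since 1.057 < 9.21, we fail to reject the null hypothesis — the data are consistent with the 12:3:1 ratio.

1.057; consistent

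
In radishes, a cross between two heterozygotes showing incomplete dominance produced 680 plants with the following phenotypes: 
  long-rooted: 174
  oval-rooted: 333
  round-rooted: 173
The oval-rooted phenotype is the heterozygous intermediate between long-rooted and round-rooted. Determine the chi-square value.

With incomplete dominance, a heterozygote × heterozygote cross gives a 1:2:1 phenotypic ratio.
Expected counts for N = 680 under a 1:2:1 ratio (total parts = 4):
  long-rooted: 680 × 1/4 = 170
  oval-rooted: 680 × 2/4 = 340
  round-rooted: 680 × 1/4 = 170
χ² = Σ (O − E)² / E
  long-rooted: (174 − 170)² / 170 = 0.0941
  oval-rooted: (333 − 340)² / 340 = 0.1441
  round-rooted: (173 − 170)² / 170 = 0.0529
χ² = 0.0941 + 0.1441 + 0.0529 = 0.2911 ≈ 0.291

0.291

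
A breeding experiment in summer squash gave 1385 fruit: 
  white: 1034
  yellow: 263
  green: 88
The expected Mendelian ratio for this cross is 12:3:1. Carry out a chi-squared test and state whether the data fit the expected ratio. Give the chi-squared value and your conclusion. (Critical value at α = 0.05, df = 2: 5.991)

0.088; consistent

Total ratio parts = 16. Expected numbers out of 1385:
  white: 1385 × 12/16 = 1038.75
  yellow: 1385 × 3/16 = 259.6875
  green: 1385 × 1/16 = 86.5625
χ² = Σ (O − E)² / E
  white: (1034 − 1038.75)² / 1038.75 = 0.0217
  yellow: (263 − 259.6875)² / 259.6875 = 0.0423
  green: (88 − 86.5625)² / 86.5625 = 0.0239
χ² = 0.0217 + 0.0423 + 0.0239 = 0.0879 ≈ 0.088
Degrees of freedom = 3 − 1 = 2; critical value at α = 0.05 is 5.991.
Since 0.088 < 5.991, we fail to reject the null hypothesis — the data are consistent with the 12:3:1 ratio.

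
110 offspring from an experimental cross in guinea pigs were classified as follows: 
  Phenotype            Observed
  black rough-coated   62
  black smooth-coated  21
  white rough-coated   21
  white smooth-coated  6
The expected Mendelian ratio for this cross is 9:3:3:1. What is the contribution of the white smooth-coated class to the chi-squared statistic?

0.111

Expected counts for N = 110 under a 9:3:3:1 ratio (total parts = 16):
  black rough-coated: 110 × 9/16 = 61.875
  black smooth-coated: 110 × 3/16 = 20.625
  white rough-coated: 110 × 3/16 = 20.625
  white smooth-coated: 110 × 1/16 = 6.875
Contribution of white smooth-coated: (6 − 6.875)² / 6.875 = 0.1114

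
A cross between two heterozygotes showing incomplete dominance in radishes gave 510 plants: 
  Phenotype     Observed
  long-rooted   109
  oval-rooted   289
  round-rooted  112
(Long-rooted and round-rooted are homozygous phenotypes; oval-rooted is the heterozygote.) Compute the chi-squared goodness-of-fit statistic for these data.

With incomplete dominance, a heterozygote × heterozygote cross gives a 1:2:1 phenotypic ratio.
The 1:2:1 ratio has 4 parts, so with N = 510 the expected counts are:
  long-rooted: 510 × 1/4 = 127.5
  oval-rooted: 510 × 2/4 = 255
  round-rooted: 510 × 1/4 = 127.5
χ² = Σ (O − E)² / E
  long-rooted: (109 − 127.5)² / 127.5 = 2.6843
  oval-rooted: (289 − 255)² / 255 = 4.5333
  round-rooted: (112 − 127.5)² / 127.5 = 1.8843
χ² = 2.6843 + 4.5333 + 1.8843 = 9.1019 ≈ 9.102

9.102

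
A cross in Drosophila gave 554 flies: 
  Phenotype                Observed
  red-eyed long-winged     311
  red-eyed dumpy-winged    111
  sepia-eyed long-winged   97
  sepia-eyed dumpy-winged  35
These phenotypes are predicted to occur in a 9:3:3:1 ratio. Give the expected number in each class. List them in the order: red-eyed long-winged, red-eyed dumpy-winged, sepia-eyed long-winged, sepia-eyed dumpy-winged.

311.625, 103.875, 103.875, 34.625

Under the 9:3:3:1 hypothesis (Σ ratio = 16, N = 554):
  red-eyed long-winged: 554 × 9/16 = 311.625
  red-eyed dumpy-winged: 554 × 3/16 = 103.875
  sepia-eyed long-winged: 554 × 3/16 = 103.875
  sepia-eyed dumpy-winged: 554 × 1/16 = 34.625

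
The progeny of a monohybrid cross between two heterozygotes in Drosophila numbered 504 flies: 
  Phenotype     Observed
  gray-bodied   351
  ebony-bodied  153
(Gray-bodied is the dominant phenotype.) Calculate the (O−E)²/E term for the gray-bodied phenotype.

For a monohybrid cross between heterozygotes with complete dominance, the expected phenotypic ratio is 3:1.
Under the 3:1 hypothesis (Σ ratio = 4, N = 504):
  gray-bodied: 504 × 3/4 = 378
  ebony-bodied: 504 × 1/4 = 126
Contribution of gray-bodied: (351 − 378)² / 378 = 1.9286

1.929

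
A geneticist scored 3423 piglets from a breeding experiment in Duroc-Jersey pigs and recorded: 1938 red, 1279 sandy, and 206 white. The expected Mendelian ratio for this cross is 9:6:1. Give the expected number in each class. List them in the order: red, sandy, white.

Expected counts for N = 3423 under a 9:6:1 ratio (total parts = 16):
  red: 3423 × 9/16 = 1925.4375
  sandy: 3423 × 6/16 = 1283.625
  white: 3423 × 1/16 = 213.9375

1925.4375, 1283.625, 213.9375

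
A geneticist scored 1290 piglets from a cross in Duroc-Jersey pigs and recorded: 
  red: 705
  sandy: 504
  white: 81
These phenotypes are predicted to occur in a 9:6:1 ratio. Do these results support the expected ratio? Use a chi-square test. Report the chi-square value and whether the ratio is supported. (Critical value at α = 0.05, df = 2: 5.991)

1.436; consistent

Total ratio parts = 16. Expected numbers out of 1290:
  red: 1290 × 9/16 = 725.625
  sandy: 1290 × 6/16 = 483.75
  white: 1290 × 1/16 = 80.625
χ² = Σ (O − E)² / E
  red: (705 − 725.625)² / 725.625 = 0.5862
  sandy: (504 − 483.75)² / 483.75 = 0.8477
  white: (81 − 80.625)² / 80.625 = 0.0017
χ² = 0.5862 + 0.8477 + 0.0017 = 1.4356 ≈ 1.436
Degrees of freedom = 3 − 1 = 2; critical value at α = 0.05 is 5.991.
Since 1.436 < 5.991, we fail to reject the null hypothesis — the data are consistent with the 9:6:1 ratio.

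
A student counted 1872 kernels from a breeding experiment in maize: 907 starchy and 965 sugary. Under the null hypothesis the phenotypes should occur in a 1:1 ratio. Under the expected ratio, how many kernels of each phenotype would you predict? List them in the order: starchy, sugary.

936, 936

Under the 1:1 hypothesis (Σ ratio = 2, N = 1872):
  starchy: 1872 × 1/2 = 936
  sugary: 1872 × 1/2 = 936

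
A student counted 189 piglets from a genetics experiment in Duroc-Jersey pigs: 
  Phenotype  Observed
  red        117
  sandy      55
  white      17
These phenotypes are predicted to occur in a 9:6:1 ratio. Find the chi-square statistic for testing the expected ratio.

6.908

Total ratio parts = 16. Expected numbers out of 189:
  red: 189 × 9/16 = 106.3125
  sandy: 189 × 6/16 = 70.875
  white: 189 × 1/16 = 11.8125
χ² = Σ (O − E)² / E
  red: (117 − 106.3125)² / 106.3125 = 1.0744
  sandy: (55 − 70.875)² / 70.875 = 3.5558
  white: (17 − 11.8125)² / 11.8125 = 2.2781
χ² = 1.0744 + 3.5558 + 2.2781 = 6.9083 ≈ 6.908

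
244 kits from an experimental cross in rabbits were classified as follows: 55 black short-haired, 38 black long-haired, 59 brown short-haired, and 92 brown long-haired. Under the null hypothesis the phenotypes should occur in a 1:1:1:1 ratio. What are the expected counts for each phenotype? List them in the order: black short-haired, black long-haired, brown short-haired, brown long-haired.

61, 61, 61, 61

Expected counts for N = 244 under a 1:1:1:1 ratio (total parts = 4):
  black short-haired: 244 × 1/4 = 61
  black long-haired: 244 × 1/4 = 61
  brown short-haired: 244 × 1/4 = 61
  brown long-haired: 244 × 1/4 = 61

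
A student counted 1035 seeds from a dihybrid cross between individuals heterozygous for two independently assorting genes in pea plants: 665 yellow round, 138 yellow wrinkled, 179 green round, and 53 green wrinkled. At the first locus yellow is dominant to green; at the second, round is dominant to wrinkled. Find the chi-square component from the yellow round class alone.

A dihybrid F₂ with independent assortment and complete dominance at both loci gives a 9:3:3:1 phenotypic ratio.
Under the 9:3:3:1 hypothesis (Σ ratio = 16, N = 1035):
  yellow round: 1035 × 9/16 = 582.1875
  yellow wrinkled: 1035 × 3/16 = 194.0625
  green round: 1035 × 3/16 = 194.0625
  green wrinkled: 1035 × 1/16 = 64.6875
Contribution of yellow round: (665 − 582.1875)² / 582.1875 = 11.7796

11.780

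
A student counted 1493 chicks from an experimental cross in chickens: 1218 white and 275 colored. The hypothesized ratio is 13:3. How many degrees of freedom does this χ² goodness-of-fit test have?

A goodness-of-fit test with 2 phenotype classes has df = 2 − 1 = 1.

1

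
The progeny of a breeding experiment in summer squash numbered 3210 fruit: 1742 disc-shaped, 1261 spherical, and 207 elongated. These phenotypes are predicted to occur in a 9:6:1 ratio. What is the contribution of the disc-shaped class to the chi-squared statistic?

Expected counts for N = 3210 under a 9:6:1 ratio (total parts = 16):
  disc-shaped: 3210 × 9/16 = 1805.625
  spherical: 3210 × 6/16 = 1203.75
  elongated: 3210 × 1/16 = 200.625
Contribution of disc-shaped: (1742 − 1805.625)² / 1805.625 = 2.2420

2.242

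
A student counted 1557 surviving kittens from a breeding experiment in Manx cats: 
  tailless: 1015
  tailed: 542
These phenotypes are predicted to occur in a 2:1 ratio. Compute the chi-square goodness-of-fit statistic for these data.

Expected counts for N = 1557 under a 2:1 ratio (total parts = 3):
  tailless: 1557 × 2/3 = 1038
  tailed: 1557 × 1/3 = 519
χ² = Σ (O − E)² / E
  tailless: (1015 − 1038)² / 1038 = 0.5096
  tailed: (542 − 519)² / 519 = 1.0193
χ² = 0.5096 + 1.0193 = 1.5289 ≈ 1.529

1.529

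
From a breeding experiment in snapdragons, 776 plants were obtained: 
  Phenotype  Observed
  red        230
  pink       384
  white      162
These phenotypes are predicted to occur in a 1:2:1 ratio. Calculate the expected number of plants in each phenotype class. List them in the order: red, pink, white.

194, 388, 194

The 1:2:1 ratio has 4 parts, so with N = 776 the expected counts are:
  red: 776 × 1/4 = 194
  pink: 776 × 2/4 = 388
  white: 776 × 1/4 = 194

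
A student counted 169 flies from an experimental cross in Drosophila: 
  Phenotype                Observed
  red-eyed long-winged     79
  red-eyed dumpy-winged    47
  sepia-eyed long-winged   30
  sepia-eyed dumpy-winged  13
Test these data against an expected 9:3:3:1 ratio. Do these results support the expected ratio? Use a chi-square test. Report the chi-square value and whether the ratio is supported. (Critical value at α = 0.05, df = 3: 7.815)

10.766; not consistent

Under the 9:3:3:1 hypothesis (Σ ratio = 16, N = 169):
  red-eyed long-winged: 169 × 9/16 = 95.0625
  red-eyed dumpy-winged: 169 × 3/16 = 31.6875
  sepia-eyed long-winged: 169 × 3/16 = 31.6875
  sepia-eyed dumpy-winged: 169 × 1/16 = 10.5625
χ² = Σ (O − E)² / E
  red-eyed long-winged: (79 − 95.0625)² / 95.0625 = 2.7140
  red-eyed dumpy-winged: (47 − 31.6875)² / 31.6875 = 7.3995
  sepia-eyed long-winged: (30 − 31.6875)² / 31.6875 = 0.0899
  sepia-eyed dumpy-winged: (13 − 10.5625)² / 10.5625 = 0.5625
χ² = 2.7140 + 7.3995 + 0.0899 + 0.5625 = 10.7659 ≈ 10.766
Degrees of freedom = 4 − 1 = 3; critical value at α = 0.05 is 7.815.
Since 10.766 > 7.815, we reject the null hypothesis — the data do not fit the 9:3:3:1 ratio.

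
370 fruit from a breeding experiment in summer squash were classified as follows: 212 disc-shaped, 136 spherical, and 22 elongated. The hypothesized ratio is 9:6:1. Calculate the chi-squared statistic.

The 9:6:1 ratio has 16 parts, so with N = 370 the expected counts are:
  disc-shaped: 370 × 9/16 = 208.125
  spherical: 370 × 6/16 = 138.75
  elongated: 370 × 1/16 = 23.125
χ² = Σ (O − E)² / E
  disc-shaped: (212 − 208.125)² / 208.125 = 0.0721
  spherical: (136 − 138.75)² / 138.75 = 0.0545
  elongated: (22 − 23.125)² / 23.125 = 0.0547
χ² = 0.0721 + 0.0545 + 0.0547 = 0.1813 ≈ 0.181

0.181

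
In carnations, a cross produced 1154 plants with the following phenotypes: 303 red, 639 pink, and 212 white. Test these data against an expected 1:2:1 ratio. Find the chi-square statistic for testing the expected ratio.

Total ratio parts = 4. Expected numbers out of 1154:
  red: 1154 × 1/4 = 288.5
  pink: 1154 × 2/4 = 577
  white: 1154 × 1/4 = 288.5
χ² = Σ (O − E)² / E
  red: (303 − 288.5)² / 288.5 = 0.7288
  pink: (639 − 577)² / 577 = 6.6620
  white: (212 − 288.5)² / 288.5 = 20.2851
χ² = 0.7288 + 6.6620 + 20.2851 = 27.6759 ≈ 27.676

27.676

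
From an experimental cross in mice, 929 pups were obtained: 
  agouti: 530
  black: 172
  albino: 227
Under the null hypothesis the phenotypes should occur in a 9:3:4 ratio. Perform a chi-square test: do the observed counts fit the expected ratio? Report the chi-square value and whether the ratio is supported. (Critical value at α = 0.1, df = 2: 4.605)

0.252; consistent

Total ratio parts = 16. Expected numbers out of 929:
  agouti: 929 × 9/16 = 522.5625
  black: 929 × 3/16 = 174.1875
  albino: 929 × 4/16 = 232.25
χ² = Σ (O − E)² / E
  agouti: (530 − 522.5625)² / 522.5625 = 0.1059
  black: (172 − 174.1875)² / 174.1875 = 0.0275
  albino: (227 − 232.25)² / 232.25 = 0.1187
χ² = 0.1059 + 0.0275 + 0.1187 = 0.2521 ≈ 0.252
Degrees of freedom = 3 − 1 = 2; critical value at α = 0.1 is 4.605.
Since 0.252 < 4.605, we fail to reject the null hypothesis — the data are consistent with the 9:3:4 ratio.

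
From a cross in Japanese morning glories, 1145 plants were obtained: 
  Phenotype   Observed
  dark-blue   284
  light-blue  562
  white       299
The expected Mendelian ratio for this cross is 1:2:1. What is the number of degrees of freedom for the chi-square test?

A goodness-of-fit test with 3 phenotype classes has df = 3 − 1 = 2.

2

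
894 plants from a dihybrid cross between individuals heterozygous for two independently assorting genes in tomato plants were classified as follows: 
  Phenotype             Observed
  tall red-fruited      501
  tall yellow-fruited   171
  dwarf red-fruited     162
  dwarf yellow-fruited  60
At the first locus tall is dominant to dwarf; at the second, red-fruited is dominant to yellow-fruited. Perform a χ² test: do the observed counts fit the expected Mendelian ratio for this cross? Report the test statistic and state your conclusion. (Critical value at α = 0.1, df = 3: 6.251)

0.568; consistent

A dihybrid F₂ with independent assortment and complete dominance at both loci gives a 9:3:3:1 phenotypic ratio.
The 9:3:3:1 ratio has 16 parts, so with N = 894 the expected counts are:
  tall red-fruited: 894 × 9/16 = 502.875
  tall yellow-fruited: 894 × 3/16 = 167.625
  dwarf red-fruited: 894 × 3/16 = 167.625
  dwarf yellow-fruited: 894 × 1/16 = 55.875
χ² = Σ (O − E)² / E
  tall red-fruited: (501 − 502.875)² / 502.875 = 0.0070
  tall yellow-fruited: (171 − 167.625)² / 167.625 = 0.0680
  dwarf red-fruited: (162 − 167.625)² / 167.625 = 0.1888
  dwarf yellow-fruited: (60 − 55.875)² / 55.875 = 0.3045
χ² = 0.0070 + 0.0680 + 0.1888 + 0.3045 = 0.5683 ≈ 0.568
Degrees of freedom = 4 − 1 = 3; critical value at α = 0.1 is 6.251.
Since 0.568 < 6.251, we fail to reject the null hypothesis — the data are consistent with the 9:3:3:1 ratio.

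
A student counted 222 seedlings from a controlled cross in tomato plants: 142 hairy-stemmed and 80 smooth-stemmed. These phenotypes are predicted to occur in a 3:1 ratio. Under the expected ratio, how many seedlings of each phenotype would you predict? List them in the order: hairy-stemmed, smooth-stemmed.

Total ratio parts = 4. Expected numbers out of 222:
  hairy-stemmed: 222 × 3/4 = 166.5
  smooth-stemmed: 222 × 1/4 = 55.5

166.5, 55.5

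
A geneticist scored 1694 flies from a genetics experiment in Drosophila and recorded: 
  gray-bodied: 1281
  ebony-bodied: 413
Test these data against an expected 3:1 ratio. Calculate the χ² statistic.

Total ratio parts = 4. Expected numbers out of 1694:
  gray-bodied: 1694 × 3/4 = 1270.5
  ebony-bodied: 1694 × 1/4 = 423.5
χ² = Σ (O − E)² / E
  gray-bodied: (1281 − 1270.5)² / 1270.5 = 0.0868
  ebony-bodied: (413 − 423.5)² / 423.5 = 0.2603
χ² = 0.0868 + 0.2603 = 0.3471 ≈ 0.347

0.347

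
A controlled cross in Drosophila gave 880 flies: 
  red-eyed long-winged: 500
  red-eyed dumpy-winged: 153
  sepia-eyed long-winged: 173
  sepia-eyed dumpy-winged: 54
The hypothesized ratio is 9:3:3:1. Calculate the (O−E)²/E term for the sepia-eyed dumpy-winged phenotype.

Expected counts for N = 880 under a 9:3:3:1 ratio (total parts = 16):
  red-eyed long-winged: 880 × 9/16 = 495
  red-eyed dumpy-winged: 880 × 3/16 = 165
  sepia-eyed long-winged: 880 × 3/16 = 165
  sepia-eyed dumpy-winged: 880 × 1/16 = 55
Contribution of sepia-eyed dumpy-winged: (54 − 55)² / 55 = 0.0182

0.018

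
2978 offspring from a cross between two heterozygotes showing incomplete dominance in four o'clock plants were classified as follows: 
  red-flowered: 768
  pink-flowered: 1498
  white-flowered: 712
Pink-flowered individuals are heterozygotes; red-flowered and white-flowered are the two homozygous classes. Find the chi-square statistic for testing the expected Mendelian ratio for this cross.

With incomplete dominance, a heterozygote × heterozygote cross gives a 1:2:1 phenotypic ratio.
Total ratio parts = 4. Expected numbers out of 2978:
  red-flowered: 2978 × 1/4 = 744.5
  pink-flowered: 2978 × 2/4 = 1489
  white-flowered: 2978 × 1/4 = 744.5
χ² = Σ (O − E)² / E
  red-flowered: (768 − 744.5)² / 744.5 = 0.7418
  pink-flowered: (1498 − 1489)² / 1489 = 0.0544
  white-flowered: (712 − 744.5)² / 744.5 = 1.4187
χ² = 0.7418 + 0.0544 + 1.4187 = 2.2149 ≈ 2.215

2.215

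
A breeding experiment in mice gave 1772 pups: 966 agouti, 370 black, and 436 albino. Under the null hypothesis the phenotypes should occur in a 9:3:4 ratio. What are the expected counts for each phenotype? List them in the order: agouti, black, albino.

996.75, 332.25, 443

Expected counts for N = 1772 under a 9:3:4 ratio (total parts = 16):
  agouti: 1772 × 9/16 = 996.75
  black: 1772 × 3/16 = 332.25
  albino: 1772 × 4/16 = 443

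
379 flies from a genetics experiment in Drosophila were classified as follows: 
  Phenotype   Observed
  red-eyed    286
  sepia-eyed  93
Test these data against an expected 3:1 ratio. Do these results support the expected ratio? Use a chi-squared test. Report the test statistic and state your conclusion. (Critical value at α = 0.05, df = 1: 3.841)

Expected counts for N = 379 under a 3:1 ratio (total parts = 4):
  red-eyed: 379 × 3/4 = 284.25
  sepia-eyed: 379 × 1/4 = 94.75
χ² = Σ (O − E)² / E
  red-eyed: (286 − 284.25)² / 284.25 = 0.0108
  sepia-eyed: (93 − 94.75)² / 94.75 = 0.0323
χ² = 0.0108 + 0.0323 = 0.0431 ≈ 0.043
Degrees of freedom = 2 − 1 = 1; critical value at α = 0.05 is 3.841.
Since 0.043 < 3.841, we fail to reject the null hypothesis — the data are consistent with the 3:1 ratio.

0.043; consistent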